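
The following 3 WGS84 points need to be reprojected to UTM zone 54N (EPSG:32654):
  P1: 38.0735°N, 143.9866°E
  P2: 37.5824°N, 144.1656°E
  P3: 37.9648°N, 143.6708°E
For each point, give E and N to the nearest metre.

UTM zone 54N: λ₀ = 141°, k₀ = 0.9996.
P1 (38.0735°, 143.9866°) → (761982.249, 4218182.865) m.
P2 (37.5824°, 144.1656°) → (779536.596, 4164195.601) m.
P3 (37.9648°, 143.6708°) → (734621.998, 4205274.910) m.

P1: E 761982 m, N 4218183 m; P2: E 779537 m, N 4164196 m; P3: E 734622 m, N 4205275 m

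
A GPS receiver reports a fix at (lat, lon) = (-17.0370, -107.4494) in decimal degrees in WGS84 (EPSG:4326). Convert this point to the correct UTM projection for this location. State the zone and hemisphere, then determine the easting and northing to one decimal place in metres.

Zone 13S: E 239262.9 m, N 8114718.2 m

Longitude -107.4494° lies in the 6° band [-108°, -102°), giving zone 13; latitude is south of the equator, so 13S.
Zone 13 central meridian λ₀ = 6×13 − 183 = -105°; Δλ = -2.4494°.
Transverse Mercator on WGS84 with k₀ = 0.9996 gives E = 239262.915 m, N = 8114718.211 m.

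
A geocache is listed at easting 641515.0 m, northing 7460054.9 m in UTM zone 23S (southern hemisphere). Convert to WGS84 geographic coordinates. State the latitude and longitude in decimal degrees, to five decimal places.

Zone 23S: λ₀ = -45°, k₀ = 0.9996, false easting 500000 m, false northing 10000000 m.
Meridian distance M = (N − FN)/k₀ = -2540961.5 m.
Inverse transverse Mercator on WGS84 gives φ = -22.96169997°, λ = -43.61959971°.

lat -22.96170°, lon -43.61960°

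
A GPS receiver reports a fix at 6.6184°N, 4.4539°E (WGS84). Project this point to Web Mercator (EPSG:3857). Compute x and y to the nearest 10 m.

Web Mercator is spherical with R = a = 6378137 m.
x = R·λ = 6378137 × 0.077735220 = 495805.880 m.
y = R·ln tan(π/4 + φ/2) = 6378137 × 0.115770617 = 738400.857 m.

x 495810 m, y 738400 m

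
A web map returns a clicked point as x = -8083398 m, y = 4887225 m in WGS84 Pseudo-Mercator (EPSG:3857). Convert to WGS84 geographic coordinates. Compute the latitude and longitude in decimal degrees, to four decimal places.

lat 40.1463°, lon -72.6144°

R = 6378137 m. λ = x/R = -72.61439971°.
φ = 2·arctan(exp(y/R)) − 90° = 2·arctan(2.15167) − 90° = 40.14629981°.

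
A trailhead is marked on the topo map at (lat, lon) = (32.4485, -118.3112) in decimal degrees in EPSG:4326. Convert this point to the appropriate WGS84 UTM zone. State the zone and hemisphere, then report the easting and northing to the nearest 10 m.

Zone 11N: E 376750 m, N 3590910 m

Longitude -118.3112° lies in the 6° band [-120°, -114°), giving zone 11; latitude is north of the equator, so 11N.
Zone 11 central meridian λ₀ = 6×11 − 183 = -117°; Δλ = -1.3112°.
Transverse Mercator on WGS84 with k₀ = 0.9996 gives E = 376752.215 m, N = 3590907.035 m.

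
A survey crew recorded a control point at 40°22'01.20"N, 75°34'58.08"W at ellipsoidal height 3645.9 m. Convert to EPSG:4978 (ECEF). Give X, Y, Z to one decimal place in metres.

WGS84: a = 6378137 m, e² = 0.006694380; N(φ) = a/√(1−e²sin²φ) = 6387111.549 m.
X = (N+h)·cosφ·cosλ = 1212334.401 m; Y = (N+h)·cosφ·sinλ = -4715853.084 m; Z = (N(1−e²)+h)·sinφ = 4111479.928 m.

X 1212334.4 m, Y -4715853.1 m, Z 4111479.9 m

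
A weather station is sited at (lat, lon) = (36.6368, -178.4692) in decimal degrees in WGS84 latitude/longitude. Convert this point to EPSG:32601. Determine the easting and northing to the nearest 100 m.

E 368700 m, N 4055600 m

Zone 1 central meridian λ₀ = 6×1 − 183 = -177°; Δλ = -1.4692°.
Transverse Mercator on WGS84 with k₀ = 0.9996 gives E = 368653.050 m, N = 4055587.700 m.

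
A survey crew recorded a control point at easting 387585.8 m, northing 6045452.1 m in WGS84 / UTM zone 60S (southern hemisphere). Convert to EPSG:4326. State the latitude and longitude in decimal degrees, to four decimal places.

lat -35.7285°, lon 175.7570°

Zone 60S: λ₀ = 177°, k₀ = 0.9996, false easting 500000 m, false northing 10000000 m.
Meridian distance M = (N − FN)/k₀ = -3956130.4 m.
Inverse transverse Mercator on WGS84 gives φ = -35.72849969°, λ = 175.75699997°.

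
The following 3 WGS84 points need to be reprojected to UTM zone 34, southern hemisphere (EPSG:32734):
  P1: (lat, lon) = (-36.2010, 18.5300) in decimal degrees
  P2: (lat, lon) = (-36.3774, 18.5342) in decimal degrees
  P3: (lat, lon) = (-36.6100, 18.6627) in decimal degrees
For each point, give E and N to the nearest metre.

UTM zone 34S: λ₀ = 21°, k₀ = 0.9996.
P1 (-36.2010°, 18.5300°) → (277930.075, 5990929.211) m.
P2 (-36.3774°, 18.5342°) → (278806.588, 5971367.069) m.
P3 (-36.6100°, 18.6627°) → (290962.051, 5945846.637) m.

P1: E 277930 m, N 5990929 m; P2: E 278807 m, N 5971367 m; P3: E 290962 m, N 5945847 m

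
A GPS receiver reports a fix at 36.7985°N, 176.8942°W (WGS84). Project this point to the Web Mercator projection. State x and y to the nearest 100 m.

Web Mercator is spherical with R = a = 6378137 m.
x = R·λ = 6378137 × -3.087386218 = -19691772.268 m.
y = R·ln tan(π/4 + φ/2) = 6378137 × 0.691590253 = 4411057.379 m.

x -19691800 m, y 4411100 m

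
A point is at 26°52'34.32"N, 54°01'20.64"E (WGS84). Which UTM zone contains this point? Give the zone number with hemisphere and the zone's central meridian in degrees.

Zone 40N, central meridian 57°

UTM zone = ⌊(λ + 180)/6⌋ + 1; 54.0224° ∈ [54°, 60°) → zone 40.
Hemisphere: N (φ ≥ 0).
Central meridian λ₀ = 6×40 − 183 = 57°.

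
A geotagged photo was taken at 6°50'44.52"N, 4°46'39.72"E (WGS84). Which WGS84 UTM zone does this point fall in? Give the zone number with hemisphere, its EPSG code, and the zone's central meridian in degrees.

UTM zone = ⌊(λ + 180)/6⌋ + 1; 4.7777° ∈ [0°, 6°) → zone 31.
Hemisphere: N (φ ≥ 0).
Central meridian λ₀ = 6×31 − 183 = 3°.
EPSG code: 32631.

Zone 31N (EPSG:32631), central meridian 3°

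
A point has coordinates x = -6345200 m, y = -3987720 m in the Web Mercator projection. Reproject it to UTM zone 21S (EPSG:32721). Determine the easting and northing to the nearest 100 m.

Web Mercator inverse (R = 6378137 m) → φ = -33.69349671°, λ = -56.99990141°.
UTM 21S forward: E = 500009.137 m, N = 6271827.653 m.

E 500000 m, N 6271800 m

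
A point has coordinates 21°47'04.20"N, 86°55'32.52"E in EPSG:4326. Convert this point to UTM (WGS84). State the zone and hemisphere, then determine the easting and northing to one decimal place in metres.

Longitude 86.9257° lies in the 6° band [84°, 90°), giving zone 45; latitude is north of the equator, so 45N.
Zone 45 central meridian λ₀ = 6×45 − 183 = 87°; Δλ = -0.0743°.
Transverse Mercator on WGS84 with k₀ = 0.9996 gives E = 492319.157 m, N = 2408976.289 m.

Zone 45N: E 492319.2 m, N 2408976.3 m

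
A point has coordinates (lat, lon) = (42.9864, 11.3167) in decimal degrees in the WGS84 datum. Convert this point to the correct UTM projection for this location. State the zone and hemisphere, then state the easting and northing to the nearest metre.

Longitude 11.3167° lies in the 6° band [6°, 12°), giving zone 32; latitude is north of the equator, so 32N.
Zone 32 central meridian λ₀ = 6×32 − 183 = 9°; Δλ = +2.3167°.
Transverse Mercator on WGS84 with k₀ = 0.9996 gives E = 688875.741 m, N = 4761908.831 m.

Zone 32N: E 688876 m, N 4761909 m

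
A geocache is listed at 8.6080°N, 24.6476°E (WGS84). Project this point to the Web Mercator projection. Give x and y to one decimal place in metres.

Web Mercator is spherical with R = a = 6378137 m.
x = R·λ = 6378137 × 0.430181773 = 2743758.281 m.
y = R·ln tan(π/4 + φ/2) = 6378137 × 0.150806333 = 961863.455 m.

x 2743758.3 m, y 961863.5 m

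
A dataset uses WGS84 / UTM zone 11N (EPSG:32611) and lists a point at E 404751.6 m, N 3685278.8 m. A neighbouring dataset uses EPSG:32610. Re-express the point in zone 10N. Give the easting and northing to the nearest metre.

UTM 11N → geographic: φ = 33.30240000°, λ = -118.02309998°.
UTM 10N (λ₀ = -123°) forward: E = 963561.778 m, N = 3695883.022 m.

E 963562 m, N 3695883 m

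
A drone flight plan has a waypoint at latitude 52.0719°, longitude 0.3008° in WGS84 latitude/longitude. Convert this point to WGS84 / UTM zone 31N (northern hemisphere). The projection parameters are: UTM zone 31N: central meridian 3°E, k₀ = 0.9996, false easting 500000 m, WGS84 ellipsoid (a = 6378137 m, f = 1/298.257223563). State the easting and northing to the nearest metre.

Zone 31 central meridian λ₀ = 6×31 − 183 = 3°; Δλ = -2.6992°.
Transverse Mercator on WGS84 with k₀ = 0.9996 gives E = 315012.147 m, N = 5772473.333 m.

E 315012 m, N 5772473 m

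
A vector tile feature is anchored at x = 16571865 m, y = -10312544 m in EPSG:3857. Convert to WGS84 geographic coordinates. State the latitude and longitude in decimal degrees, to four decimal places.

lat -67.5431°, lon 148.8676°

R = 6378137 m. λ = x/R = 148.86759616°.
φ = 2·arctan(exp(y/R)) − 90° = 2·arctan(0.19852) − 90° = -67.54309883°.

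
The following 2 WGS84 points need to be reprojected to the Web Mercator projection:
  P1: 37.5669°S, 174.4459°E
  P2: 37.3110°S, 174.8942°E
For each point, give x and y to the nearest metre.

Web Mercator: x = R·λ, y = R·ln tan(π/4+φ/2), R = 6378137 m.
P1 (-37.5669°, 174.4459°) → (19419228.759, -4518422.686) m.
P2 (-37.3110°, 174.8942°) → (19469133.287, -4482545.288) m.

P1: x 19419229 m, y -4518423 m; P2: x 19469133 m, y -4482545 m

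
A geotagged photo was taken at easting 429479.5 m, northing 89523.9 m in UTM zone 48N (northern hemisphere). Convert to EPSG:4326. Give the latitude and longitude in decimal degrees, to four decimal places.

Zone 48N: λ₀ = 105°, k₀ = 0.9996, false easting 500000 m.
Meridian distance M = (N − FN)/k₀ = 89559.7 m.
Inverse transverse Mercator on WGS84 gives φ = 0.80990038°, λ = 104.36620018°.

lat 0.8099°, lon 104.3662°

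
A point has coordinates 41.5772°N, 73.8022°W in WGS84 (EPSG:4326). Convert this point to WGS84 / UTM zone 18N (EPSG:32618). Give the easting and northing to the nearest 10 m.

Zone 18 central meridian λ₀ = 6×18 − 183 = -75°; Δλ = +1.1978°.
Transverse Mercator on WGS84 with k₀ = 0.9996 gives E = 599853.772 m, N = 4603527.675 m.

E 599850 m, N 4603530 m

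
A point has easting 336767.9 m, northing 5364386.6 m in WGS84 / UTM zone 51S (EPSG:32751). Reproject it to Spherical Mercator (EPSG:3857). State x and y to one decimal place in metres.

x 13473387.6 m, y -5139373.5 m

Unproject from UTM 51S (λ₀ = 123°) → φ = -41.85560019°, λ = 121.03350005°.
Web Mercator (R = 6378137 m): x = 13473387.595 m, y = -5139373.536 m.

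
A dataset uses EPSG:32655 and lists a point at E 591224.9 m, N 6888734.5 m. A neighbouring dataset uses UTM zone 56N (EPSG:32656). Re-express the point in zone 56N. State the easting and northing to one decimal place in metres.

E 278316.3 m, N 6894778.4 m

UTM 55N → geographic: φ = 62.11960010°, λ = 148.74869910°.
UTM 56N (λ₀ = 153°) forward: E = 278316.339 m, N = 6894778.374 m.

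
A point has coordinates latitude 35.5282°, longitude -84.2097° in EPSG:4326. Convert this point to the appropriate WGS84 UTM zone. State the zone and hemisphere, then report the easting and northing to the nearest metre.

Zone 16N: E 753005 m, N 3935203 m

Longitude -84.2097° lies in the 6° band [-90°, -84°), giving zone 16; latitude is north of the equator, so 16N.
Zone 16 central meridian λ₀ = 6×16 − 183 = -87°; Δλ = +2.7903°.
Transverse Mercator on WGS84 with k₀ = 0.9996 gives E = 753005.215 m, N = 3935202.642 m.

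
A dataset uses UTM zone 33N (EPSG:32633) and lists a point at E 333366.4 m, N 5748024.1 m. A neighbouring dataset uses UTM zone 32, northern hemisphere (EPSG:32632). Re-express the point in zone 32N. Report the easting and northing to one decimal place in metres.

E 746521.1 m, N 5751317.0 m

UTM 33N → geographic: φ = 51.85810040°, λ = 12.58020013°.
UTM 32N (λ₀ = 9°) forward: E = 746521.068 m, N = 5751316.986 m.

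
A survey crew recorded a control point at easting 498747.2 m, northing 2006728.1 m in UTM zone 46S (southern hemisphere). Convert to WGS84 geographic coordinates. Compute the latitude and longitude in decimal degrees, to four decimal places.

lat -72.0389°, lon 92.9636°

Zone 46S: λ₀ = 93°, k₀ = 0.9996, false easting 500000 m, false northing 10000000 m.
Meridian distance M = (N − FN)/k₀ = -7996470.5 m.
Inverse transverse Mercator on WGS84 gives φ = -72.03890037°, λ = 92.96360087°.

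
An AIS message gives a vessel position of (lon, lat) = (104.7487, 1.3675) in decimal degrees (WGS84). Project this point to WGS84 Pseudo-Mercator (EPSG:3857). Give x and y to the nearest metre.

Web Mercator is spherical with R = a = 6378137 m.
x = R·λ = 6378137 × 1.828209702 = 11660571.945 m.
y = R·ln tan(π/4 + φ/2) = 6378137 × 0.023869644 = 152243.859 m.

x 11660572 m, y 152244 m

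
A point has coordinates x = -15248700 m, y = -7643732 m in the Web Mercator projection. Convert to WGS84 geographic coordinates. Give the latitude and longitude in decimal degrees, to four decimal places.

R = 6378137 m. λ = x/R = -136.98140273°.
φ = 2·arctan(exp(y/R)) − 90° = 2·arctan(0.30167) − 90° = -56.42619939°.

lat -56.4262°, lon -136.9814°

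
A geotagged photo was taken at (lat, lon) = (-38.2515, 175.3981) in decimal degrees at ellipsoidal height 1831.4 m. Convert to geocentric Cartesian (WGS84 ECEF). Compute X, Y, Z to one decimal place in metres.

WGS84: a = 6378137 m, e² = 0.006694380; N(φ) = a/√(1−e²sin²φ) = 6386335.850 m.
X = (N+h)·cosφ·cosλ = -5000459.832 m; Y = (N+h)·cosφ·sinλ = 402494.341 m; Z = (N(1−e²)+h)·sinφ = -3928538.299 m.

X -5000459.8 m, Y 402494.3 m, Z -3928538.3 m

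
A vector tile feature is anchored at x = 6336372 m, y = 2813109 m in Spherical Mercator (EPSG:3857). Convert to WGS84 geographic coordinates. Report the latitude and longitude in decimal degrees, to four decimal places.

lat 24.4890°, lon 56.9206°

R = 6378137 m. λ = x/R = 56.92059813°.
φ = 2·arctan(exp(y/R)) − 90° = 2·arctan(1.55435) − 90° = 24.48899907°.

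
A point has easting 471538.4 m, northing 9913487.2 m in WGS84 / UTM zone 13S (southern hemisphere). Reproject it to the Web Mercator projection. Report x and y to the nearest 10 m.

Unproject from UTM 13S (λ₀ = -105°) → φ = -0.78270010°, λ = -105.25580007°.
Web Mercator (R = 6378137 m): x = -11717022.066 m, y = -87132.487 m.

x -11717020 m, y -87130 m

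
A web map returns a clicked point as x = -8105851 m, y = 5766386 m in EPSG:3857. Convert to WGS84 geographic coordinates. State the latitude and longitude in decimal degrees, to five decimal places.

R = 6378137 m. λ = x/R = -72.81609844°.
φ = 2·arctan(exp(y/R)) − 90° = 2·arctan(2.46967) − 90° = 45.91279779°.

lat 45.91280°, lon -72.81610°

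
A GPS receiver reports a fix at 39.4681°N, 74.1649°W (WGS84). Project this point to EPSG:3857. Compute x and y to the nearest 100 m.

Web Mercator is spherical with R = a = 6378137 m.
x = R·λ = 6378137 × -1.294421694 = -8255998.903 m.
y = R·ln tan(π/4 + φ/2) = 6378137 × 0.750837810 = 4788946.417 m.

x -8256000 m, y 4788900 m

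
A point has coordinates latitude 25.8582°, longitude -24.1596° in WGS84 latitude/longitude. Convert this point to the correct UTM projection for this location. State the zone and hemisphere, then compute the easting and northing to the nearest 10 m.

Longitude -24.1596° lies in the 6° band [-30°, -24°), giving zone 26; latitude is north of the equator, so 26N.
Zone 26 central meridian λ₀ = 6×26 − 183 = -27°; Δλ = +2.8404°.
Transverse Mercator on WGS84 with k₀ = 0.9996 gives E = 784673.751 m, N = 2863059.764 m.

Zone 26N: E 784670 m, N 2863060 m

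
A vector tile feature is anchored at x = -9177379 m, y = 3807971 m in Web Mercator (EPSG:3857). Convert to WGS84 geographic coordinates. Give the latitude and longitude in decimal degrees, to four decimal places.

R = 6378137 m. λ = x/R = -82.44179824°.
φ = 2·arctan(exp(y/R)) − 90° = 2·arctan(1.81672) − 90° = 32.33959680°.

lat 32.3396°, lon -82.4418°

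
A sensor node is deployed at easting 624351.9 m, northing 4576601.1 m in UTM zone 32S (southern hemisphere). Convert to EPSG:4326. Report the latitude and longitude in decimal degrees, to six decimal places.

Zone 32S: λ₀ = 9°, k₀ = 0.9996, false easting 500000 m, false northing 10000000 m.
Meridian distance M = (N − FN)/k₀ = -5425569.1 m.
Inverse transverse Mercator on WGS84 gives φ = -48.95099981°, λ = 10.69849977°.

lat -48.951000°, lon 10.698500°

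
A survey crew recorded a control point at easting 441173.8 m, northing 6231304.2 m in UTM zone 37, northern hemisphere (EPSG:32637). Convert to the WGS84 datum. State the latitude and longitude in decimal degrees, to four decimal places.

lat 56.2230°, lon 38.0513°

Zone 37N: λ₀ = 39°, k₀ = 0.9996, false easting 500000 m.
Meridian distance M = (N − FN)/k₀ = 6233797.7 m.
Inverse transverse Mercator on WGS84 gives φ = 56.22300032°, λ = 38.05129951°.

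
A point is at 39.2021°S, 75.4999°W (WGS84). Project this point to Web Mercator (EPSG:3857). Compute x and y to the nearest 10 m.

x -8404610 m, y -4750660 m

Web Mercator is spherical with R = a = 6378137 m.
x = R·λ = 6378137 × -1.317721840 = -8404610.423 m.
y = R·ln tan(π/4 + φ/2) = 6378137 × -0.744835388 = -4750662.147 m.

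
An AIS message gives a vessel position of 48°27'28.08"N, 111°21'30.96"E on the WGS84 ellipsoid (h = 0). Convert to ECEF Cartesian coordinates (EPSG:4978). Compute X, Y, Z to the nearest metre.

WGS84: a = 6378137 m, e² = 0.006694380; N(φ) = a/√(1−e²sin²φ) = 6390130.438 m.
X = (N+h)·cosφ·cosλ = -1543406.105 m; Y = (N+h)·cosφ·sinλ = 3946700.227 m; Z = (N(1−e²)+h)·sinφ = 4750786.906 m.

X -1543406 m, Y 3946700 m, Z 4750787 m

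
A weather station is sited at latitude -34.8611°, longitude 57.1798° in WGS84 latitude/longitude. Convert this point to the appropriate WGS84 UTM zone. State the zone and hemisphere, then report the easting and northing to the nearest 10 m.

Longitude 57.1798° lies in the 6° band [54°, 60°), giving zone 40; latitude is south of the equator, so 40S.
Zone 40 central meridian λ₀ = 6×40 − 183 = 57°; Δλ = +0.1798°.
Transverse Mercator on WGS84 with k₀ = 0.9996 gives E = 516434.734 m, N = 6142345.501 m.

Zone 40S: E 516430 m, N 6142350 m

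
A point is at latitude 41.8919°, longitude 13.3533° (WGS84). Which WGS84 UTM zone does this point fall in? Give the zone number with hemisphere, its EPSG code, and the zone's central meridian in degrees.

Zone 33N (EPSG:32633), central meridian 15°

UTM zone = ⌊(λ + 180)/6⌋ + 1; 13.3533° ∈ [12°, 18°) → zone 33.
Hemisphere: N (φ ≥ 0).
Central meridian λ₀ = 6×33 − 183 = 15°.
EPSG code: 32633.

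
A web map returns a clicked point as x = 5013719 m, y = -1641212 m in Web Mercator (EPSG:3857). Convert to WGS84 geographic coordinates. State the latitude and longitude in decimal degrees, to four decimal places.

lat -14.5832°, lon 45.0390°

R = 6378137 m. λ = x/R = 45.03900408°.
φ = 2·arctan(exp(y/R)) − 90° = 2·arctan(0.77312) − 90° = -14.58320205°.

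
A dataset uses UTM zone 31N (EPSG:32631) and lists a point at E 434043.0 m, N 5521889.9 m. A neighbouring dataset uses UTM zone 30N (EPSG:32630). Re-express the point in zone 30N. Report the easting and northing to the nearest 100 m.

UTM 31N → geographic: φ = 49.84580023°, λ = 2.08259935°.
UTM 30N (λ₀ = -3°) forward: E = 865338.025 m, N = 5533886.331 m.

E 865300 m, N 5533900 m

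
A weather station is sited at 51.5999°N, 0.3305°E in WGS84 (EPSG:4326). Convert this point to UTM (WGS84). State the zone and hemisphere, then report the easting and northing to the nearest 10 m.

Longitude 0.3305° lies in the 6° band [0°, 6°), giving zone 31; latitude is north of the equator, so 31N.
Zone 31 central meridian λ₀ = 6×31 − 183 = 3°; Δλ = -2.6695°.
Transverse Mercator on WGS84 with k₀ = 0.9996 gives E = 315123.315 m, N = 5719915.803 m.

Zone 31N: E 315120 m, N 5719920 m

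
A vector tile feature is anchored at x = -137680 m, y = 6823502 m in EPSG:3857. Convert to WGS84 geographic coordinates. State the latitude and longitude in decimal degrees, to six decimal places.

R = 6378137 m. λ = x/R = -1.23680048°.
φ = 2·arctan(exp(y/R)) − 90° = 2·arctan(2.91487) − 90° = 52.12909925°.

lat 52.129099°, lon -1.236800°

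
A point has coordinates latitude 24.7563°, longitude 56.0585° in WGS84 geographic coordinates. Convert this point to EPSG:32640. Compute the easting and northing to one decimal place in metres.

E 404804.2 m, N 2738291.2 m

Zone 40 central meridian λ₀ = 6×40 − 183 = 57°; Δλ = -0.9415°.
Transverse Mercator on WGS84 with k₀ = 0.9996 gives E = 404804.168 m, N = 2738291.183 m.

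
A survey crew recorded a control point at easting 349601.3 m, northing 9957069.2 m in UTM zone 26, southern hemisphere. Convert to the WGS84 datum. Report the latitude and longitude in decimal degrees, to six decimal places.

Zone 26S: λ₀ = -27°, k₀ = 0.9996, false easting 500000 m, false northing 10000000 m.
Meridian distance M = (N − FN)/k₀ = -42948.0 m.
Inverse transverse Mercator on WGS84 gives φ = -0.38829958°, λ = -28.35149980°.

lat -0.388300°, lon -28.351500°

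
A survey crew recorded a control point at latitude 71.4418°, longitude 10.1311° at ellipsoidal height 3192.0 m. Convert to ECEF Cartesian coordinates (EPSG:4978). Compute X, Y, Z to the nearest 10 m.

WGS84: a = 6378137 m, e² = 0.006694380; N(φ) = a/√(1−e²sin²φ) = 6397410.328 m.
X = (N+h)·cosφ·cosλ = 2005342.646 m; Y = (N+h)·cosφ·sinλ = 358329.071 m; Z = (N(1−e²)+h)·sinφ = 6027176.728 m.

X 2005340 m, Y 358330 m, Z 6027180 m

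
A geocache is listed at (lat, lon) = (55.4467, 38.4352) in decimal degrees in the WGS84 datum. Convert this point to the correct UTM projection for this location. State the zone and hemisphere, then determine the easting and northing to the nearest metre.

Zone 37N: E 464273 m, N 6144647 m

Longitude 38.4352° lies in the 6° band [36°, 42°), giving zone 37; latitude is north of the equator, so 37N.
Zone 37 central meridian λ₀ = 6×37 − 183 = 39°; Δλ = -0.5648°.
Transverse Mercator on WGS84 with k₀ = 0.9996 gives E = 464273.275 m, N = 6144646.614 m.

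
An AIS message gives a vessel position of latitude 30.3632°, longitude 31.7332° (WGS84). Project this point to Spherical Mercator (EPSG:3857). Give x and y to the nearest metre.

x 3532524 m, y 3550322 m

Web Mercator is spherical with R = a = 6378137 m.
x = R·λ = 6378137 × 0.553848822 = 3532523.665 m.
y = R·ln tan(π/4 + φ/2) = 6378137 × 0.556639309 = 3550321.772 m.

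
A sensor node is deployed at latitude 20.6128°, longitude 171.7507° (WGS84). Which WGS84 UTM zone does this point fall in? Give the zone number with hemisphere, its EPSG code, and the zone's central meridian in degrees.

Zone 59N (EPSG:32659), central meridian 171°

UTM zone = ⌊(λ + 180)/6⌋ + 1; 171.7507° ∈ [168°, 174°) → zone 59.
Hemisphere: N (φ ≥ 0).
Central meridian λ₀ = 6×59 − 183 = 171°.
EPSG code: 32659.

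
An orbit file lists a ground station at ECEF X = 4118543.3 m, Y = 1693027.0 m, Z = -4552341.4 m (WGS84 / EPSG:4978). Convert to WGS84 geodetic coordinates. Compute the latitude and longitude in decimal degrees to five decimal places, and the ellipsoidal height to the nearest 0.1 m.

λ = atan2(Y, X) = 22.34630052°; p = √(X²+Y²) = 4452947.3 m.
Bowring's method on WGS84 (a = 6378137 m, b = 6356752.314 m) gives φ = -45.82470013°, h = 906.788 m.

lat -45.82470°, lon 22.34630°, h 906.8 m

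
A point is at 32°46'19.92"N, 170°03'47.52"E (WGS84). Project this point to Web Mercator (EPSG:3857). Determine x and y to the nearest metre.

x 18931349 m, y 3865106 m

Web Mercator is spherical with R = a = 6378137 m.
x = R·λ = 6378137 × 2.968162776 = 18931348.827 m.
y = R·ln tan(π/4 + φ/2) = 6378137 × 0.605992974 = 3865106.212 m.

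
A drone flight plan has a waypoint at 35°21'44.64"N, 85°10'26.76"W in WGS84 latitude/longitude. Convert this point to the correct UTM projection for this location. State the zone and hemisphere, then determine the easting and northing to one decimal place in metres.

Longitude -85.1741° lies in the 6° band [-90°, -84°), giving zone 16; latitude is north of the equator, so 16N.
Zone 16 central meridian λ₀ = 6×16 − 183 = -87°; Δλ = +1.8259°.
Transverse Mercator on WGS84 with k₀ = 0.9996 gives E = 665887.811 m, N = 3914763.128 m.

Zone 16N: E 665887.8 m, N 3914763.1 m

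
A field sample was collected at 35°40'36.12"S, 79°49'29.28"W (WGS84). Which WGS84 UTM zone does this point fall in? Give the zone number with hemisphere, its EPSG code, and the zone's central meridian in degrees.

Zone 17S (EPSG:32717), central meridian -81°

UTM zone = ⌊(λ + 180)/6⌋ + 1; -79.8248° ∈ [-84°, -78°) → zone 17.
Hemisphere: S (φ < 0).
Central meridian λ₀ = 6×17 − 183 = -81°.
EPSG code: 32717.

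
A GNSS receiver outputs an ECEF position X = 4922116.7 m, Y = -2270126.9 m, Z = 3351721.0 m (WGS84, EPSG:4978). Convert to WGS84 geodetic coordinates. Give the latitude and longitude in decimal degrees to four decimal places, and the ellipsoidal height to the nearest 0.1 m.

lat 31.9031°, lon -24.7596°, h 769.3 m

λ = atan2(Y, X) = -24.75959964°; p = √(X²+Y²) = 5420397.5 m.
Bowring's method on WGS84 (a = 6378137 m, b = 6356752.314 m) gives φ = 31.90309979°, h = 769.267 m.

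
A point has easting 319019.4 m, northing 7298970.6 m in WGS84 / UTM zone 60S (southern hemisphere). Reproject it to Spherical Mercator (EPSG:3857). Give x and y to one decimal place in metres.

x 19504855.7 m, y -2803717.5 m

Unproject from UTM 60S (λ₀ = 177°) → φ = -24.41220015°, λ = 175.21509972°.
Web Mercator (R = 6378137 m): x = 19504855.680 m, y = -2803717.542 m.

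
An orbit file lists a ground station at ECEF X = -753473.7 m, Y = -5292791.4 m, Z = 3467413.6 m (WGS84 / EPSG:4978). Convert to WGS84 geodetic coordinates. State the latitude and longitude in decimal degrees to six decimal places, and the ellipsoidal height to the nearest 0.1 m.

λ = atan2(Y, X) = -98.10210014°; p = √(X²+Y²) = 5346154.1 m.
Bowring's method on WGS84 (a = 6378137 m, b = 6356752.314 m) gives φ = 33.14260001°, h = 369.444 m.

lat 33.142600°, lon -98.102100°, h 369.4 m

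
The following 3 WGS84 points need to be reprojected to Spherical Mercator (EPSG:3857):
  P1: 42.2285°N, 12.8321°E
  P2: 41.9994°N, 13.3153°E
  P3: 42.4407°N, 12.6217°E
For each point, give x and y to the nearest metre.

P1: x 1428463 m, y 5195269 m; P2: x 1482252 m, y 5160890 m; P3: x 1405041 m, y 5227224 m

Web Mercator: x = R·λ, y = R·ln tan(π/4+φ/2), R = 6378137 m.
P1 (42.2285°, 12.8321°) → (1428462.838, 5195269.329) m.
P2 (41.9994°, 13.3153°) → (1482252.416, 5160889.567) m.
P3 (42.4407°, 12.6217°) → (1405041.217, 5227224.480) m.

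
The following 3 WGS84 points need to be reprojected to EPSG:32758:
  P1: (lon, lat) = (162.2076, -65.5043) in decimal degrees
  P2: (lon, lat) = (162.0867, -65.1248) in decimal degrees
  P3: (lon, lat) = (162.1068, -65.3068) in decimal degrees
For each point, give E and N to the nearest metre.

P1: E 370841 m, N 2732475 m; P2: E 363298 m, N 2774483 m; P3: E 365170 m, N 2754259 m

UTM zone 58S: λ₀ = 165°, k₀ = 0.9996.
P1 (-65.5043°, 162.2076°) → (370840.962, 2732475.422) m.
P2 (-65.1248°, 162.0867°) → (363297.853, 2774482.672) m.
P3 (-65.3068°, 162.1068°) → (365170.439, 2754258.691) m.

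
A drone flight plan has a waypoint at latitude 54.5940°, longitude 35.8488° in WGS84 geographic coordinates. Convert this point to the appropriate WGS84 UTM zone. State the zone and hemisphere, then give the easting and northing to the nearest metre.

Zone 36N: E 684044 m, N 6053344 m

Longitude 35.8488° lies in the 6° band [30°, 36°), giving zone 36; latitude is north of the equator, so 36N.
Zone 36 central meridian λ₀ = 6×36 − 183 = 33°; Δλ = +2.8488°.
Transverse Mercator on WGS84 with k₀ = 0.9996 gives E = 684044.120 m, N = 6053344.232 m.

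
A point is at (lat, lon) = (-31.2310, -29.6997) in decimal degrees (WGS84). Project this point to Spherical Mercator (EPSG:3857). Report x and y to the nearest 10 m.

x -3306160 m, y -3662790 m

Web Mercator is spherical with R = a = 6378137 m.
x = R·λ = 6378137 × -0.518357552 = -3306155.481 m.
y = R·ln tan(π/4 + φ/2) = 6378137 × -0.574271981 = -3662785.368 m.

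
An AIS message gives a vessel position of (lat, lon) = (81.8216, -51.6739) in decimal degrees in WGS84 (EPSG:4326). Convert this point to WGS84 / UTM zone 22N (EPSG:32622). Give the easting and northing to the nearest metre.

E 489298 m, N 9084977 m

Zone 22 central meridian λ₀ = 6×22 − 183 = -51°; Δλ = -0.6739°.
Transverse Mercator on WGS84 with k₀ = 0.9996 gives E = 489297.575 m, N = 9084977.023 m.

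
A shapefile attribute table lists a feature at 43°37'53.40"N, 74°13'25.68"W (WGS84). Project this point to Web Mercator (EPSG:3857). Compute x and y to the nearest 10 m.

Web Mercator is spherical with R = a = 6378137 m.
x = R·λ = 6378137 × -1.295449693 = -8262555.621 m.
y = R·ln tan(π/4 + φ/2) = 6378137 × 0.847989300 = 5408591.931 m.

x -8262560 m, y 5408590 m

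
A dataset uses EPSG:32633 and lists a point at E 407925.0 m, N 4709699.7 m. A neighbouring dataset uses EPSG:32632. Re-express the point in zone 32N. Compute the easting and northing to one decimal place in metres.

UTM 33N → geographic: φ = 42.53420017°, λ = 13.87879954°.
UTM 32N (λ₀ = 9°) forward: E = 900695.643 m, N = 4720638.249 m.

E 900695.6 m, N 4720638.2 m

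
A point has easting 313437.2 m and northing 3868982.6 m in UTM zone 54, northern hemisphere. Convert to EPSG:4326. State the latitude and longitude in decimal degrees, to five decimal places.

Zone 54N: λ₀ = 141°, k₀ = 0.9996, false easting 500000 m.
Meridian distance M = (N − FN)/k₀ = 3870530.8 m.
Inverse transverse Mercator on WGS84 gives φ = 34.94620008°, λ = 138.95699972°.

lat 34.94620°, lon 138.95700°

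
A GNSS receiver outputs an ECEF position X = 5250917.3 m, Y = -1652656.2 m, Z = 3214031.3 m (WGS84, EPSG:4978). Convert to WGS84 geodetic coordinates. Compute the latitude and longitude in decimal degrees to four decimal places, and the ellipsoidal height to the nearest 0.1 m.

λ = atan2(Y, X) = -17.47070028°; p = √(X²+Y²) = 5504852.9 m.
Bowring's method on WGS84 (a = 6378137 m, b = 6356752.314 m) gives φ = 30.44649987°, h = 1753.433 m.

lat 30.4465°, lon -17.4707°, h 1753.4 m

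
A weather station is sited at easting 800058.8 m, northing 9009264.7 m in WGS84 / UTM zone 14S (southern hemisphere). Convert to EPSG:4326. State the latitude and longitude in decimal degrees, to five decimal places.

lat -8.95270°, lon -96.27140°

Zone 14S: λ₀ = -99°, k₀ = 0.9996, false easting 500000 m, false northing 10000000 m.
Meridian distance M = (N − FN)/k₀ = -991131.8 m.
Inverse transverse Mercator on WGS84 gives φ = -8.95269969°, λ = -96.27140031°.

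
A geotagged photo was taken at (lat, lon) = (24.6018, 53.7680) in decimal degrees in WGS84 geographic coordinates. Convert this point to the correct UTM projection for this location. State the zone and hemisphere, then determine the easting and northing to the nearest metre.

Longitude 53.7680° lies in the 6° band [48°, 54°), giving zone 39; latitude is north of the equator, so 39N.
Zone 39 central meridian λ₀ = 6×39 − 183 = 51°; Δλ = +2.7680°.
Transverse Mercator on WGS84 with k₀ = 0.9996 gives E = 780283.297 m, N = 2723676.834 m.

Zone 39N: E 780283 m, N 2723677 m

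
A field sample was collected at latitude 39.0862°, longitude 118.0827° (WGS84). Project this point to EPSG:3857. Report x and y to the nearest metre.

x 13144906 m, y 4734027 m

Web Mercator is spherical with R = a = 6378137 m.
x = R·λ = 6378137 × 2.060931905 = 13144906.035 m.
y = R·ln tan(π/4 + φ/2) = 6378137 × 0.742227161 = 4734026.515 m.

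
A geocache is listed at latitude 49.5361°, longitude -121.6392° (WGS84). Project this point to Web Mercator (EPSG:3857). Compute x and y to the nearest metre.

Web Mercator is spherical with R = a = 6378137 m.
x = R·λ = 6378137 × -2.123004539 = -13540813.805 m.
y = R·ln tan(π/4 + φ/2) = 6378137 × 0.998147389 = 6366320.792 m.

x -13540814 m, y 6366321 m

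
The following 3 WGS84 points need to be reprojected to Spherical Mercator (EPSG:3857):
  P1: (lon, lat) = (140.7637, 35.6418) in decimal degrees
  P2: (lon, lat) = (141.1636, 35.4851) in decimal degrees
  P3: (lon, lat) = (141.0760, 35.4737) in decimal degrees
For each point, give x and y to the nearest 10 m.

P1: x 15669740 m, y 4251440 m; P2: x 15714260 m, y 4230000 m; P3: x 15704510 m, y 4228440 m

Web Mercator: x = R·λ, y = R·ln tan(π/4+φ/2), R = 6378137 m.
P1 (35.6418°, 140.7637°) → (15669743.406, 4251444.884) m.
P2 (35.4851°, 141.1636°) → (15714260.071, 4230001.274) m.
P3 (35.4737°, 141.0760°) → (15704508.483, 4228442.875) m.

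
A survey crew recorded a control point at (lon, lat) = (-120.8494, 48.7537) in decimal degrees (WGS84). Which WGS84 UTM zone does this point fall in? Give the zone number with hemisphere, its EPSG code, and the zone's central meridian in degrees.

Zone 10N (EPSG:32610), central meridian -123°

UTM zone = ⌊(λ + 180)/6⌋ + 1; -120.8494° ∈ [-126°, -120°) → zone 10.
Hemisphere: N (φ ≥ 0).
Central meridian λ₀ = 6×10 − 183 = -123°.
EPSG code: 32610.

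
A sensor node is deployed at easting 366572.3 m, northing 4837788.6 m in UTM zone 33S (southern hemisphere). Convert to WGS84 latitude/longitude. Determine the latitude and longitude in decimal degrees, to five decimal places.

Zone 33S: λ₀ = 15°, k₀ = 0.9996, false easting 500000 m, false northing 10000000 m.
Meridian distance M = (N − FN)/k₀ = -5164277.1 m.
Inverse transverse Mercator on WGS84 gives φ = -46.60020001°, λ = 13.25790047°.

lat -46.60020°, lon 13.25790°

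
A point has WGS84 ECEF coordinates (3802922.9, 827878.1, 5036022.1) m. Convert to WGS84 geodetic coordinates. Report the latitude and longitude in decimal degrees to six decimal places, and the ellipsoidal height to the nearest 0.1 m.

λ = atan2(Y, X) = 12.28139944°; p = √(X²+Y²) = 3891992.4 m.
Bowring's method on WGS84 (a = 6378137 m, b = 6356752.314 m) gives φ = 52.48810007°, h = -45.716 m.

lat 52.488100°, lon 12.281399°, h -45.7 m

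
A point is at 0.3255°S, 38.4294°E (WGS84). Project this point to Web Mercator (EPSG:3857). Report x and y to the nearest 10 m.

Web Mercator is spherical with R = a = 6378137 m.
x = R·λ = 6378137 × 0.670719560 = 4277941.239 m.
y = R·ln tan(π/4 + φ/2) = 6378137 × -0.005681077 = -36234.689 m.

x 4277940 m, y -36230 m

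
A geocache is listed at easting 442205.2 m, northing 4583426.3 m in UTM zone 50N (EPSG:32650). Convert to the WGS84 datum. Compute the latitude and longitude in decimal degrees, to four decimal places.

Zone 50N: λ₀ = 117°, k₀ = 0.9996, false easting 500000 m.
Meridian distance M = (N − FN)/k₀ = 4585260.4 m.
Inverse transverse Mercator on WGS84 gives φ = 41.40029980°, λ = 116.30859946°.

lat 41.4003°, lon 116.3086°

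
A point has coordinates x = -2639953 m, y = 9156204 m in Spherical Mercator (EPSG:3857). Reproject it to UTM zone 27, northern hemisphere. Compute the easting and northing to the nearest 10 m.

Web Mercator inverse (R = 6378137 m) → φ = 63.22730149°, λ = -23.71510129°.
UTM 27N forward: E = 363573.918 m, N = 7013801.579 m.

E 363570 m, N 7013800 m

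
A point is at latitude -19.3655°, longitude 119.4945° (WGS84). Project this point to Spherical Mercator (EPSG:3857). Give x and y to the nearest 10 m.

x 13302070 m, y -2198020 m

Web Mercator is spherical with R = a = 6378137 m.
x = R·λ = 6378137 × 2.085572463 = 13302066.893 m.
y = R·ln tan(π/4 + φ/2) = 6378137 × -0.344617126 = -2198015.240 m.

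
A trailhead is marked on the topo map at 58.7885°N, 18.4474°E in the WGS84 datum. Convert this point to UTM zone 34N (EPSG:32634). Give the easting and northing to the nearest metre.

Zone 34 central meridian λ₀ = 6×34 − 183 = 21°; Δλ = -2.5526°.
Transverse Mercator on WGS84 with k₀ = 0.9996 gives E = 352471.485 m, N = 6519313.111 m.

E 352471 m, N 6519313 m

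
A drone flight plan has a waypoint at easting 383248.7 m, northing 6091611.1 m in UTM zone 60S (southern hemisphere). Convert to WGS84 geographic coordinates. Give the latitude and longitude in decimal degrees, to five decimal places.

Zone 60S: λ₀ = 177°, k₀ = 0.9996, false easting 500000 m, false northing 10000000 m.
Meridian distance M = (N − FN)/k₀ = -3909952.9 m.
Inverse transverse Mercator on WGS84 gives φ = -35.31189994°, λ = 175.71570038°.

lat -35.31190°, lon 175.71570°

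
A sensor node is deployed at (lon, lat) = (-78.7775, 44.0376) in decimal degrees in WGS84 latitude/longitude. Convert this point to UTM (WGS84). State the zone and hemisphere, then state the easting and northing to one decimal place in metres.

Zone 17N: E 678076.0 m, N 4878450.4 m

Longitude -78.7775° lies in the 6° band [-84°, -78°), giving zone 17; latitude is north of the equator, so 17N.
Zone 17 central meridian λ₀ = 6×17 − 183 = -81°; Δλ = +2.2225°.
Transverse Mercator on WGS84 with k₀ = 0.9996 gives E = 678075.963 m, N = 4878450.446 m.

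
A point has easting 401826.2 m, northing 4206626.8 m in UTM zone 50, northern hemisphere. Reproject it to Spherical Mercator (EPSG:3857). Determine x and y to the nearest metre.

Unproject from UTM 50N (λ₀ = 117°) → φ = 38.00200007°, λ = 115.88180033°.
Web Mercator (R = 6378137 m): x = 12899903.005 m, y = 4579708.360 m.

x 12899903 m, y 4579708 m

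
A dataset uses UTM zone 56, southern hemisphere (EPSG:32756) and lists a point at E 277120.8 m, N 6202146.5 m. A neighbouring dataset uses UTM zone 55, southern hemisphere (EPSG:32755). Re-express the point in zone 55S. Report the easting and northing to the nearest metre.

UTM 56S → geographic: φ = -34.29799959°, λ = 150.57829987°.
UTM 55S (λ₀ = 147°) forward: E = 829368.570 m, N = 6199001.520 m.

E 829369 m, N 6199002 m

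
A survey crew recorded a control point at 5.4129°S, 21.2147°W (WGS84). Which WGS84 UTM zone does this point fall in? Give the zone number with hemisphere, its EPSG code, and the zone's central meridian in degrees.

UTM zone = ⌊(λ + 180)/6⌋ + 1; -21.2147° ∈ [-24°, -18°) → zone 27.
Hemisphere: S (φ < 0).
Central meridian λ₀ = 6×27 − 183 = -21°.
EPSG code: 32727.

Zone 27S (EPSG:32727), central meridian -21°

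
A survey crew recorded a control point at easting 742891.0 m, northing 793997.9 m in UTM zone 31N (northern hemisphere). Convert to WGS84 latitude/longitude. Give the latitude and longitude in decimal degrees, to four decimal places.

Zone 31N: λ₀ = 3°, k₀ = 0.9996, false easting 500000 m.
Meridian distance M = (N − FN)/k₀ = 794315.6 m.
Inverse transverse Mercator on WGS84 gives φ = 7.17790008°, λ = 5.19939992°.

lat 7.1779°, lon 5.1994°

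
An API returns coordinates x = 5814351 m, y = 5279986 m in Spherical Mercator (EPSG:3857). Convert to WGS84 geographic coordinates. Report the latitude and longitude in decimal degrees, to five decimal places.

lat 42.78950°, lon 52.23120°

R = 6378137 m. λ = x/R = 52.23120371°.
φ = 2·arctan(exp(y/R)) − 90° = 2·arctan(2.28834) − 90° = 42.78949810°.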